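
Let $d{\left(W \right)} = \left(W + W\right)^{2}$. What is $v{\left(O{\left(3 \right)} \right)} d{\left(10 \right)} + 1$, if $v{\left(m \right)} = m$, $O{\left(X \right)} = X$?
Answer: $1201$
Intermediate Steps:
$d{\left(W \right)} = 4 W^{2}$ ($d{\left(W \right)} = \left(2 W\right)^{2} = 4 W^{2}$)
$v{\left(O{\left(3 \right)} \right)} d{\left(10 \right)} + 1 = 3 \cdot 4 \cdot 10^{2} + 1 = 3 \cdot 4 \cdot 100 + 1 = 3 \cdot 400 + 1 = 1200 + 1 = 1201$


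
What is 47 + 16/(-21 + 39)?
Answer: 431/9 ≈ 47.889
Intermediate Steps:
47 + 16/(-21 + 39) = 47 + 16/18 = 47 + 16*(1/18) = 47 + 8/9 = 431/9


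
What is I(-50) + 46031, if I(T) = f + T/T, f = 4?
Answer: 46036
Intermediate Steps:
I(T) = 5 (I(T) = 4 + T/T = 4 + 1 = 5)
I(-50) + 46031 = 5 + 46031 = 46036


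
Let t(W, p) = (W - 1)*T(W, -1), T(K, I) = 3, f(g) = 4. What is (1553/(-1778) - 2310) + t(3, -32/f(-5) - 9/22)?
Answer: -4098065/1778 ≈ -2304.9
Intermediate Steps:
t(W, p) = -3 + 3*W (t(W, p) = (W - 1)*3 = (-1 + W)*3 = -3 + 3*W)
(1553/(-1778) - 2310) + t(3, -32/f(-5) - 9/22) = (1553/(-1778) - 2310) + (-3 + 3*3) = (1553*(-1/1778) - 2310) + (-3 + 9) = (-1553/1778 - 2310) + 6 = -4108733/1778 + 6 = -4098065/1778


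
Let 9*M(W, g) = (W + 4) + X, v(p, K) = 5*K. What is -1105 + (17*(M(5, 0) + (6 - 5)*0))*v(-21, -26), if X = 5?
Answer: -40885/9 ≈ -4542.8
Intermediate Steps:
M(W, g) = 1 + W/9 (M(W, g) = ((W + 4) + 5)/9 = ((4 + W) + 5)/9 = (9 + W)/9 = 1 + W/9)
-1105 + (17*(M(5, 0) + (6 - 5)*0))*v(-21, -26) = -1105 + (17*((1 + (⅑)*5) + (6 - 5)*0))*(5*(-26)) = -1105 + (17*((1 + 5/9) + 1*0))*(-130) = -1105 + (17*(14/9 + 0))*(-130) = -1105 + (17*(14/9))*(-130) = -1105 + (238/9)*(-130) = -1105 - 30940/9 = -40885/9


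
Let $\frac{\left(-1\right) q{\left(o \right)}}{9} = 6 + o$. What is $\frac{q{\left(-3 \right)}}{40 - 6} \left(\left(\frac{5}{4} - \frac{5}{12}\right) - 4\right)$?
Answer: $\frac{171}{68} \approx 2.5147$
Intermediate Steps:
$q{\left(o \right)} = -54 - 9 o$ ($q{\left(o \right)} = - 9 \left(6 + o\right) = -54 - 9 o$)
$\frac{q{\left(-3 \right)}}{40 - 6} \left(\left(\frac{5}{4} - \frac{5}{12}\right) - 4\right) = \frac{-54 - -27}{40 - 6} \left(\left(\frac{5}{4} - \frac{5}{12}\right) - 4\right) = \frac{-54 + 27}{34} \left(\left(5 \cdot \frac{1}{4} - \frac{5}{12}\right) - 4\right) = \left(-27\right) \frac{1}{34} \left(\left(\frac{5}{4} - \frac{5}{12}\right) - 4\right) = - \frac{27 \left(\frac{5}{6} - 4\right)}{34} = \left(- \frac{27}{34}\right) \left(- \frac{19}{6}\right) = \frac{171}{68}$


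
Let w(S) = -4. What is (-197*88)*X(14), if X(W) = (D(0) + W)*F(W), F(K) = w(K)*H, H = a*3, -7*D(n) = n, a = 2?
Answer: 5824896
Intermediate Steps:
D(n) = -n/7
H = 6 (H = 2*3 = 6)
F(K) = -24 (F(K) = -4*6 = -24)
X(W) = -24*W (X(W) = (-⅐*0 + W)*(-24) = (0 + W)*(-24) = W*(-24) = -24*W)
(-197*88)*X(14) = (-197*88)*(-24*14) = -17336*(-336) = 5824896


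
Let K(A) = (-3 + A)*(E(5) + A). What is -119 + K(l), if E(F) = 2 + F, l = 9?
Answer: -23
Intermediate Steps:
K(A) = (-3 + A)*(7 + A) (K(A) = (-3 + A)*((2 + 5) + A) = (-3 + A)*(7 + A))
-119 + K(l) = -119 + (-21 + 9² + 4*9) = -119 + (-21 + 81 + 36) = -119 + 96 = -23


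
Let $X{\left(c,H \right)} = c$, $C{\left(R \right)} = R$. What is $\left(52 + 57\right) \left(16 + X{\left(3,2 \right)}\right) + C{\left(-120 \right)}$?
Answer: $1951$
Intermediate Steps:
$\left(52 + 57\right) \left(16 + X{\left(3,2 \right)}\right) + C{\left(-120 \right)} = \left(52 + 57\right) \left(16 + 3\right) - 120 = 109 \cdot 19 - 120 = 2071 - 120 = 1951$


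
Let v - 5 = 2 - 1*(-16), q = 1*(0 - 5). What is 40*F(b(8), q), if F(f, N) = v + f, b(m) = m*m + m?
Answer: 3800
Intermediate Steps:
q = -5 (q = 1*(-5) = -5)
v = 23 (v = 5 + (2 - 1*(-16)) = 5 + (2 + 16) = 5 + 18 = 23)
b(m) = m + m² (b(m) = m² + m = m + m²)
F(f, N) = 23 + f
40*F(b(8), q) = 40*(23 + 8*(1 + 8)) = 40*(23 + 8*9) = 40*(23 + 72) = 40*95 = 3800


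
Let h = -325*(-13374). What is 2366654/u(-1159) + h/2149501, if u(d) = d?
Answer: -5082087488204/2491271659 ≈ -2040.0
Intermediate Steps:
h = 4346550
2366654/u(-1159) + h/2149501 = 2366654/(-1159) + 4346550/2149501 = 2366654*(-1/1159) + 4346550*(1/2149501) = -2366654/1159 + 4346550/2149501 = -5082087488204/2491271659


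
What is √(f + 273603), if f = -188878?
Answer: 5*√3389 ≈ 291.08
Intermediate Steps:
√(f + 273603) = √(-188878 + 273603) = √84725 = 5*√3389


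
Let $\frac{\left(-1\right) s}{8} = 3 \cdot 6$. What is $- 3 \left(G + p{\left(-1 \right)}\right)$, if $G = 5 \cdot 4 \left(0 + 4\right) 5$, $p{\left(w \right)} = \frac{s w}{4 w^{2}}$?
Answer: $-1308$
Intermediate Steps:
$s = -144$ ($s = - 8 \cdot 3 \cdot 6 = \left(-8\right) 18 = -144$)
$p{\left(w \right)} = - \frac{36}{w}$ ($p{\left(w \right)} = \frac{\left(-144\right) w}{4 w^{2}} = - 144 w \frac{1}{4 w^{2}} = - \frac{36}{w}$)
$G = 400$ ($G = 20 \cdot 4 \cdot 5 = 20 \cdot 20 = 400$)
$- 3 \left(G + p{\left(-1 \right)}\right) = - 3 \left(400 - \frac{36}{-1}\right) = - 3 \left(400 - -36\right) = - 3 \left(400 + 36\right) = \left(-3\right) 436 = -1308$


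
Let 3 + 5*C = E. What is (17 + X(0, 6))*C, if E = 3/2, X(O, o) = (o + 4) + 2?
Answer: -87/10 ≈ -8.7000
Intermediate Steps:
X(O, o) = 6 + o (X(O, o) = (4 + o) + 2 = 6 + o)
E = 3/2 (E = 3*(½) = 3/2 ≈ 1.5000)
C = -3/10 (C = -⅗ + (⅕)*(3/2) = -⅗ + 3/10 = -3/10 ≈ -0.30000)
(17 + X(0, 6))*C = (17 + (6 + 6))*(-3/10) = (17 + 12)*(-3/10) = 29*(-3/10) = -87/10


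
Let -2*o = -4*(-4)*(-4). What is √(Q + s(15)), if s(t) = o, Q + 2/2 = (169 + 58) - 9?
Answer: √249 ≈ 15.780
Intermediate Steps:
o = 32 (o = -(-4*(-4))*(-4)/2 = -8*(-4) = -½*(-64) = 32)
Q = 217 (Q = -1 + ((169 + 58) - 9) = -1 + (227 - 9) = -1 + 218 = 217)
s(t) = 32
√(Q + s(15)) = √(217 + 32) = √249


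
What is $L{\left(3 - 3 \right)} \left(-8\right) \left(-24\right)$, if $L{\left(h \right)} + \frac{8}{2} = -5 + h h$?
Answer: $-1728$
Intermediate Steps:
$L{\left(h \right)} = -9 + h^{2}$ ($L{\left(h \right)} = -4 + \left(-5 + h h\right) = -4 + \left(-5 + h^{2}\right) = -9 + h^{2}$)
$L{\left(3 - 3 \right)} \left(-8\right) \left(-24\right) = \left(-9 + \left(3 - 3\right)^{2}\right) \left(-8\right) \left(-24\right) = \left(-9 + 0^{2}\right) \left(-8\right) \left(-24\right) = \left(-9 + 0\right) \left(-8\right) \left(-24\right) = \left(-9\right) \left(-8\right) \left(-24\right) = 72 \left(-24\right) = -1728$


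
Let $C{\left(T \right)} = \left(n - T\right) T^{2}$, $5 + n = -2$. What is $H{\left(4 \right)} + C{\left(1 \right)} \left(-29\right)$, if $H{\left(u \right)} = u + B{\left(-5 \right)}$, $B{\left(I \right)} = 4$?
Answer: $240$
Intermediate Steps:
$n = -7$ ($n = -5 - 2 = -7$)
$H{\left(u \right)} = 4 + u$ ($H{\left(u \right)} = u + 4 = 4 + u$)
$C{\left(T \right)} = T^{2} \left(-7 - T\right)$ ($C{\left(T \right)} = \left(-7 - T\right) T^{2} = T^{2} \left(-7 - T\right)$)
$H{\left(4 \right)} + C{\left(1 \right)} \left(-29\right) = \left(4 + 4\right) + 1^{2} \left(-7 - 1\right) \left(-29\right) = 8 + 1 \left(-7 - 1\right) \left(-29\right) = 8 + 1 \left(-8\right) \left(-29\right) = 8 - -232 = 8 + 232 = 240$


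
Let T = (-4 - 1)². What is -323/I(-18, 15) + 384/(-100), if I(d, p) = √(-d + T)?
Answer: -96/25 - 323*√43/43 ≈ -53.097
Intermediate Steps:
T = 25 (T = (-5)² = 25)
I(d, p) = √(25 - d) (I(d, p) = √(-d + 25) = √(25 - d))
-323/I(-18, 15) + 384/(-100) = -323/√(25 - 1*(-18)) + 384/(-100) = -323/√(25 + 18) + 384*(-1/100) = -323*√43/43 - 96/25 = -96/25 - 323*√43/43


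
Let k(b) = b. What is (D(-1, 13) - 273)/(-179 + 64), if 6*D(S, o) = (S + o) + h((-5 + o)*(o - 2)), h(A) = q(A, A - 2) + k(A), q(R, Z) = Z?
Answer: 242/115 ≈ 2.1043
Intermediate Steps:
h(A) = -2 + 2*A (h(A) = (A - 2) + A = (-2 + A) + A = -2 + 2*A)
D(S, o) = -1/3 + S/6 + o/6 + (-5 + o)*(-2 + o)/3 (D(S, o) = ((S + o) + (-2 + 2*((-5 + o)*(o - 2))))/6 = ((S + o) + (-2 + 2*((-5 + o)*(-2 + o))))/6 = ((S + o) + (-2 + 2*(-5 + o)*(-2 + o)))/6 = (-2 + S + o + 2*(-5 + o)*(-2 + o))/6 = -1/3 + S/6 + o/6 + (-5 + o)*(-2 + o)/3)
(D(-1, 13) - 273)/(-179 + 64) = ((3 - 13/6*13 + (1/3)*13**2 + (1/6)*(-1)) - 273)/(-179 + 64) = ((3 - 169/6 + (1/3)*169 - 1/6) - 273)/(-115) = ((3 - 169/6 + 169/3 - 1/6) - 273)*(-1/115) = (31 - 273)*(-1/115) = -242*(-1/115) = 242/115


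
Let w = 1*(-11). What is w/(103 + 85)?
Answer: -11/188 ≈ -0.058511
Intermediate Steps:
w = -11
w/(103 + 85) = -11/(103 + 85) = -11/188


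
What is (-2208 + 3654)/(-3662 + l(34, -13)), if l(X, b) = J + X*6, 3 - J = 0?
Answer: -1446/3455 ≈ -0.41852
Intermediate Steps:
J = 3 (J = 3 - 1*0 = 3 + 0 = 3)
l(X, b) = 3 + 6*X (l(X, b) = 3 + X*6 = 3 + 6*X)
(-2208 + 3654)/(-3662 + l(34, -13)) = (-2208 + 3654)/(-3662 + (3 + 6*34)) = 1446/(-3662 + (3 + 204)) = 1446/(-3662 + 207) = 1446/(-3455) = 1446*(-1/3455) = -1446/3455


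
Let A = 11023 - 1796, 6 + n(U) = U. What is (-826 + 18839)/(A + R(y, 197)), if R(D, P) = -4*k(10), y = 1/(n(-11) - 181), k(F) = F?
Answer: 18013/9187 ≈ 1.9607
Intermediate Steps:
n(U) = -6 + U
A = 9227
y = -1/198 (y = 1/((-6 - 11) - 181) = 1/(-17 - 181) = 1/(-198) = -1/198 ≈ -0.0050505)
R(D, P) = -40 (R(D, P) = -4*10 = -40)
(-826 + 18839)/(A + R(y, 197)) = (-826 + 18839)/(9227 - 40) = 18013/9187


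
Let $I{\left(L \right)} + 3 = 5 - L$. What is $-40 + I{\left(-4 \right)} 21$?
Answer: $86$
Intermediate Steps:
$I{\left(L \right)} = 2 - L$ ($I{\left(L \right)} = -3 - \left(-5 + L\right) = 2 - L$)
$-40 + I{\left(-4 \right)} 21 = -40 + \left(2 - -4\right) 21 = -40 + \left(2 + 4\right) 21 = -40 + 6 \cdot 21 = -40 + 126 = 86$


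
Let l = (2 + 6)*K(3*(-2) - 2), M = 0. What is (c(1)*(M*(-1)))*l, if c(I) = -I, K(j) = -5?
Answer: 0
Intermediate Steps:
l = -40 (l = (2 + 6)*(-5) = 8*(-5) = -40)
(c(1)*(M*(-1)))*l = ((-1*1)*(0*(-1)))*(-40) = -1*0*(-40) = 0*(-40) = 0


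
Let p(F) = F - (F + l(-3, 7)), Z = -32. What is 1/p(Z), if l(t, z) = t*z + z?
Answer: 1/14 ≈ 0.071429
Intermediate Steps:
l(t, z) = z + t*z
p(F) = 14 (p(F) = F - (F + 7*(1 - 3)) = F - (F + 7*(-2)) = F - (F - 14) = F - (-14 + F) = F + (14 - F) = 14)
1/p(Z) = 1/14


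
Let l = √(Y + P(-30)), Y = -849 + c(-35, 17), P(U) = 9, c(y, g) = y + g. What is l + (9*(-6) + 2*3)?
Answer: -48 + I*√858 ≈ -48.0 + 29.292*I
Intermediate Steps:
c(y, g) = g + y
Y = -867 (Y = -849 + (17 - 35) = -849 - 18 = -867)
l = I*√858 (l = √(-867 + 9) = √(-858) = I*√858 ≈ 29.292*I)
l + (9*(-6) + 2*3) = I*√858 + (9*(-6) + 2*3) = I*√858 + (-54 + 6) = I*√858 - 48 = -48 + I*√858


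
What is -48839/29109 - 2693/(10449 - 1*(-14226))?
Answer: -142610318/79807175 ≈ -1.7869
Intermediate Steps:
-48839/29109 - 2693/(10449 - 1*(-14226)) = -48839*1/29109 - 2693/(10449 + 14226) = -48839/29109 - 2693/24675 = -142610318/79807175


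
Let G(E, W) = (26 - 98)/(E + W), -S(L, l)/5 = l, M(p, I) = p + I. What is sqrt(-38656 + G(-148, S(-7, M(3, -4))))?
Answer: 2*I*sqrt(197616562)/143 ≈ 196.61*I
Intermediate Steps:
M(p, I) = I + p
S(L, l) = -5*l
G(E, W) = -72/(E + W)
sqrt(-38656 + G(-148, S(-7, M(3, -4)))) = sqrt(-38656 - 72/(-148 - 5*(-4 + 3))) = sqrt(-38656 - 72/(-148 - 5*(-1))) = sqrt(-38656 - 72/(-148 + 5)) = sqrt(-38656 - 72/(-143)) = sqrt(-38656 - 72*(-1/143)) = sqrt(-38656 + 72/143) = sqrt(-5527736/143) = 2*I*sqrt(197616562)/143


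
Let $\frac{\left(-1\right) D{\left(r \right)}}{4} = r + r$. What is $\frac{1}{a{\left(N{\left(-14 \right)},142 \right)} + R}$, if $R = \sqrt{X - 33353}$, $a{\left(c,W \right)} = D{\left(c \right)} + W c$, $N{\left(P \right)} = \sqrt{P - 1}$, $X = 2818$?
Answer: $- \frac{i}{\sqrt{30535} + 134 \sqrt{15}} \approx - 0.0014415 i$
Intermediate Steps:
$N{\left(P \right)} = \sqrt{-1 + P}$
$D{\left(r \right)} = - 8 r$ ($D{\left(r \right)} = - 4 \left(r + r\right) = - 4 \cdot 2 r = - 8 r$)
$a{\left(c,W \right)} = - 8 c + W c$
$R = i \sqrt{30535}$ ($R = \sqrt{2818 - 33353} = \sqrt{-30535} = i \sqrt{30535} \approx 174.74 i$)
$\frac{1}{a{\left(N{\left(-14 \right)},142 \right)} + R} = \frac{1}{\sqrt{-1 - 14} \left(-8 + 142\right) + i \sqrt{30535}} = \frac{1}{\sqrt{-15} \cdot 134 + i \sqrt{30535}} = \frac{1}{i \sqrt{15} \cdot 134 + i \sqrt{30535}} = \frac{1}{134 i \sqrt{15} + i \sqrt{30535}} = \frac{1}{i \sqrt{30535} + 134 i \sqrt{15}}$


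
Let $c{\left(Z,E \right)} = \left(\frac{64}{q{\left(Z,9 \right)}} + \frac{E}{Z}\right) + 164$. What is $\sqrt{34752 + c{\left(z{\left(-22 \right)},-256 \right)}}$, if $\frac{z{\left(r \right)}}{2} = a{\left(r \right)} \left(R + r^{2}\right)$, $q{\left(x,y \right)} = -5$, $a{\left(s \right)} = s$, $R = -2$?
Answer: $\frac{2 \sqrt{1533080179345}}{13255} \approx 186.82$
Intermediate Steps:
$z{\left(r \right)} = 2 r \left(-2 + r^{2}\right)$
$c{\left(Z,E \right)} = \frac{756}{5} + \frac{E}{Z}$ ($c{\left(Z,E \right)} = \left(\frac{64}{-5} + \frac{E}{Z}\right) + 164 = \left(64 \left(- \frac{1}{5}\right) + \frac{E}{Z}\right) + 164 = \left(- \frac{64}{5} + \frac{E}{Z}\right) + 164 = \frac{756}{5} + \frac{E}{Z}$)
$\sqrt{34752 + c{\left(z{\left(-22 \right)},-256 \right)}} = \sqrt{34752 + \left(\frac{756}{5} - \frac{256}{2 \left(-22\right) \left(-2 + \left(-22\right)^{2}\right)}\right)} = \sqrt{34752 + \left(\frac{756}{5} - \frac{256}{2 \left(-22\right) \left(-2 + 484\right)}\right)} = \sqrt{34752 + \left(\frac{756}{5} - \frac{256}{2 \left(-22\right) 482}\right)} = \sqrt{34752 + \left(\frac{756}{5} - \frac{256}{-21208}\right)} = \sqrt{34752 + \left(\frac{756}{5} - - \frac{32}{2651}\right)} = \sqrt{34752 + \left(\frac{756}{5} + \frac{32}{2651}\right)} = \sqrt{34752 + \frac{2004316}{13255}} = \sqrt{\frac{462642076}{13255}} = \frac{2 \sqrt{1533080179345}}{13255}$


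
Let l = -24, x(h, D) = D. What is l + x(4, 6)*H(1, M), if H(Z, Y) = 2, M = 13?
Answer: -12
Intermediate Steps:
l + x(4, 6)*H(1, M) = -24 + 6*2 = -24 + 12 = -12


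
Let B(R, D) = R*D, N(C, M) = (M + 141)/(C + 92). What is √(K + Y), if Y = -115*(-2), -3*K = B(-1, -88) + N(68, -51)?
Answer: √28869/12 ≈ 14.159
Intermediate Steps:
N(C, M) = (141 + M)/(92 + C)
B(R, D) = D*R
K = -1417/48 (K = -(-88*(-1) + (141 - 51)/(92 + 68))/3 = -(88 + 90/160)/3 = -(88 + (1/160)*90)/3 = -(88 + 9/16)/3 = -⅓*1417/16 = -1417/48 ≈ -29.521)
Y = 230
√(K + Y) = √(-1417/48 + 230) = √(9623/48) = √28869/12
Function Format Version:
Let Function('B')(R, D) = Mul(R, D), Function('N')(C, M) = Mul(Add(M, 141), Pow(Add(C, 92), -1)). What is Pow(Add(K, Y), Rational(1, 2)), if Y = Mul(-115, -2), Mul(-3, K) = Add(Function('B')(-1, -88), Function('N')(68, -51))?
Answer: Mul(Rational(1, 12), Pow(28869, Rational(1, 2))) ≈ 14.159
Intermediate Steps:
Function('N')(C, M) = Mul(Pow(Add(92, C), -1), Add(141, M)) (Function('N')(C, M) = Mul(Add(141, M), Pow(Add(92, C), -1)) = Mul(Pow(Add(92, C), -1), Add(141, M)))
Function('B')(R, D) = Mul(D, R)
K = Rational(-1417, 48) (K = Mul(Rational(-1, 3), Add(Mul(-88, -1), Mul(Pow(Add(92, 68), -1), Add(141, -51)))) = Mul(Rational(-1, 3), Add(88, Mul(Pow(160, -1), 90))) = Mul(Rational(-1, 3), Add(88, Mul(Rational(1, 160), 90))) = Mul(Rational(-1, 3), Add(88, Rational(9, 16))) = Mul(Rational(-1, 3), Rational(1417, 16)) = Rational(-1417, 48) ≈ -29.521)
Y = 230
Pow(Add(K, Y), Rational(1, 2)) = Pow(Add(Rational(-1417, 48), 230), Rational(1, 2)) = Pow(Rational(9623, 48), Rational(1, 2)) = Mul(Rational(1, 12), Pow(28869, Rational(1, 2)))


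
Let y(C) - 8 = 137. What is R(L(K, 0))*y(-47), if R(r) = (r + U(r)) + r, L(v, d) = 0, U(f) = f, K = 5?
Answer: 0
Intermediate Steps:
R(r) = 3*r (R(r) = (r + r) + r = 2*r + r = 3*r)
y(C) = 145 (y(C) = 8 + 137 = 145)
R(L(K, 0))*y(-47) = (3*0)*145 = 0*145 = 0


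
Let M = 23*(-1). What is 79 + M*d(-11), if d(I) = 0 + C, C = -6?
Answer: 217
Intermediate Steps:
d(I) = -6 (d(I) = 0 - 6 = -6)
M = -23
79 + M*d(-11) = 79 - 23*(-6) = 79 + 138 = 217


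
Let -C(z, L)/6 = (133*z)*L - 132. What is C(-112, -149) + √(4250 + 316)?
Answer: -13316232 + √4566 ≈ -1.3316e+7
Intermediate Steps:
C(z, L) = 792 - 798*L*z (C(z, L) = -6*((133*z)*L - 132) = -6*(133*L*z - 132) = -6*(-132 + 133*L*z) = 792 - 798*L*z)
C(-112, -149) + √(4250 + 316) = (792 - 798*(-149)*(-112)) + √(4250 + 316) = (792 - 13317024) + √4566 = -13316232 + √4566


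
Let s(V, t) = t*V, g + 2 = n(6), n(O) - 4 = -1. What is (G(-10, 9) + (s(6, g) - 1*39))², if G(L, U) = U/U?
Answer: 1024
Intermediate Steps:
G(L, U) = 1
n(O) = 3 (n(O) = 4 - 1 = 3)
g = 1 (g = -2 + 3 = 1)
s(V, t) = V*t
(G(-10, 9) + (s(6, g) - 1*39))² = (1 + (6*1 - 1*39))² = (1 + (6 - 39))² = (1 - 33)² = (-32)² = 1024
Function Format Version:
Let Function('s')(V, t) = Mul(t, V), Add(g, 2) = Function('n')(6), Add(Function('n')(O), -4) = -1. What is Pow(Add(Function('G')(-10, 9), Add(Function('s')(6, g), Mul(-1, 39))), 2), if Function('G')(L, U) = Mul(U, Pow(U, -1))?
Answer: 1024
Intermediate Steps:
Function('G')(L, U) = 1
Function('n')(O) = 3 (Function('n')(O) = Add(4, -1) = 3)
g = 1 (g = Add(-2, 3) = 1)
Function('s')(V, t) = Mul(V, t)
Pow(Add(Function('G')(-10, 9), Add(Function('s')(6, g), Mul(-1, 39))), 2) = Pow(Add(1, Add(Mul(6, 1), Mul(-1, 39))), 2) = Pow(Add(1, Add(6, -39)), 2) = Pow(Add(1, -33), 2) = Pow(-32, 2) = 1024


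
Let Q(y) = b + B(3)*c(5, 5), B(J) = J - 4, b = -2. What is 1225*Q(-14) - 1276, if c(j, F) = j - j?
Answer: -3726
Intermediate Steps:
c(j, F) = 0
B(J) = -4 + J
Q(y) = -2 (Q(y) = -2 + (-4 + 3)*0 = -2 - 1*0 = -2 + 0 = -2)
1225*Q(-14) - 1276 = 1225*(-2) - 1276 = -2450 - 1276 = -3726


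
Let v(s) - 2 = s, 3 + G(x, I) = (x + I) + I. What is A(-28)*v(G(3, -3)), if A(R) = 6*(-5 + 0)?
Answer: 120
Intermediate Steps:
A(R) = -30 (A(R) = 6*(-5) = -30)
G(x, I) = -3 + x + 2*I (G(x, I) = -3 + ((x + I) + I) = -3 + ((I + x) + I) = -3 + (x + 2*I) = -3 + x + 2*I)
v(s) = 2 + s
A(-28)*v(G(3, -3)) = -30*(2 + (-3 + 3 + 2*(-3))) = -30*(2 + (-3 + 3 - 6)) = -30*(2 - 6) = -30*(-4) = 120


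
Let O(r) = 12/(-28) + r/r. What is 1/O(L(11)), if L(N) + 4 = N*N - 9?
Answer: 7/4 ≈ 1.7500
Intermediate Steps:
L(N) = -13 + N² (L(N) = -4 + (N*N - 9) = -4 + (N² - 9) = -4 + (-9 + N²) = -13 + N²)
O(r) = 4/7 (O(r) = 12*(-1/28) + 1 = -3/7 + 1 = 4/7)
1/O(L(11)) = 1/(4/7) = 7/4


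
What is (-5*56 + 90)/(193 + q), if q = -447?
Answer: 95/127 ≈ 0.74803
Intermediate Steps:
(-5*56 + 90)/(193 + q) = (-5*56 + 90)/(193 - 447) = (-280 + 90)/(-254) = -190*(-1/254) = 95/127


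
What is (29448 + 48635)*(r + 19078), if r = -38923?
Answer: -1549557135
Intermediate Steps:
(29448 + 48635)*(r + 19078) = (29448 + 48635)*(-38923 + 19078) = 78083*(-19845) = -1549557135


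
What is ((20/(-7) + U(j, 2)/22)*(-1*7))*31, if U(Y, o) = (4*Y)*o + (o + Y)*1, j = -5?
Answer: 22971/22 ≈ 1044.1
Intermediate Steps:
U(Y, o) = Y + o + 4*Y*o (U(Y, o) = 4*Y*o + (Y + o)*1 = 4*Y*o + (Y + o) = Y + o + 4*Y*o)
((20/(-7) + U(j, 2)/22)*(-1*7))*31 = ((20/(-7) + (-5 + 2 + 4*(-5)*2)/22)*(-1*7))*31 = ((20*(-⅐) + (-5 + 2 - 40)*(1/22))*(-7))*31 = ((-20/7 - 43*1/22)*(-7))*31 = ((-20/7 - 43/22)*(-7))*31 = -741/154*(-7)*31 = (741/22)*31 = 22971/22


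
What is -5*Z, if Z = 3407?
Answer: -17035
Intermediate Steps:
-5*Z = -5*3407 = -17035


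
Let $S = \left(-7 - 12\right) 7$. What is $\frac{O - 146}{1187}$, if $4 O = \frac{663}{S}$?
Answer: $- \frac{78335}{631484} \approx -0.12405$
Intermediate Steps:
$S = -133$ ($S = \left(-19\right) 7 = -133$)
$O = - \frac{663}{532}$ ($O = \frac{663 \frac{1}{-133}}{4} = \frac{663 \left(- \frac{1}{133}\right)}{4} = \frac{1}{4} \left(- \frac{663}{133}\right) = - \frac{663}{532} \approx -1.2462$)
$\frac{O - 146}{1187} = \frac{- \frac{663}{532} - 146}{1187} = \left(- \frac{78335}{532}\right) \frac{1}{1187} = - \frac{78335}{631484}$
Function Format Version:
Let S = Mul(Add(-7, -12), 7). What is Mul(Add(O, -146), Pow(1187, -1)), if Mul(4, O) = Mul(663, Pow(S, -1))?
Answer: Rational(-78335, 631484) ≈ -0.12405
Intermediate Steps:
S = -133 (S = Mul(-19, 7) = -133)
O = Rational(-663, 532) (O = Mul(Rational(1, 4), Mul(663, Pow(-133, -1))) = Mul(Rational(1, 4), Mul(663, Rational(-1, 133))) = Mul(Rational(1, 4), Rational(-663, 133)) = Rational(-663, 532) ≈ -1.2462)
Mul(Add(O, -146), Pow(1187, -1)) = Mul(Add(Rational(-663, 532), -146), Pow(1187, -1)) = Mul(Rational(-78335, 532), Rational(1, 1187)) = Rational(-78335, 631484)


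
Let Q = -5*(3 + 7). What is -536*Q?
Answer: 26800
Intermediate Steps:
Q = -50 (Q = -5*10 = -50)
-536*Q = -536*(-50) = 26800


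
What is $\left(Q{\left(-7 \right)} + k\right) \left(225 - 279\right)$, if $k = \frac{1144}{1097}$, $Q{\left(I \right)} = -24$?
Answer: $\frac{1359936}{1097} \approx 1239.7$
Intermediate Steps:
$k = \frac{1144}{1097}$ ($k = 1144 \cdot \frac{1}{1097} = \frac{1144}{1097} \approx 1.0428$)
$\left(Q{\left(-7 \right)} + k\right) \left(225 - 279\right) = \left(-24 + \frac{1144}{1097}\right) \left(225 - 279\right) = \left(- \frac{25184}{1097}\right) \left(-54\right) = \frac{1359936}{1097}$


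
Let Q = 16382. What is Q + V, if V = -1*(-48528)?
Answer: 64910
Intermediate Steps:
V = 48528
Q + V = 16382 + 48528 = 64910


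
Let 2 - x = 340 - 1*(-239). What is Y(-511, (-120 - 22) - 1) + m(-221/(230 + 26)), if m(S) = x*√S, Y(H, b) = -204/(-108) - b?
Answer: 1304/9 - 577*I*√221/16 ≈ 144.89 - 536.11*I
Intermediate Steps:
x = -577 (x = 2 - (340 - 1*(-239)) = 2 - (340 + 239) = 2 - 1*579 = 2 - 579 = -577)
Y(H, b) = 17/9 - b (Y(H, b) = -204*(-1/108) - b = 17/9 - b)
m(S) = -577*√S
Y(-511, (-120 - 22) - 1) + m(-221/(230 + 26)) = (17/9 - ((-120 - 22) - 1)) - 577*I*√221/√(230 + 26) = (17/9 - (-142 - 1)) - 577*I*√221/16 = (17/9 - 1*(-143)) - 577*I*√221/16 = (17/9 + 143) - 577*I*√221/16 = 1304/9 - 577*I*√221/16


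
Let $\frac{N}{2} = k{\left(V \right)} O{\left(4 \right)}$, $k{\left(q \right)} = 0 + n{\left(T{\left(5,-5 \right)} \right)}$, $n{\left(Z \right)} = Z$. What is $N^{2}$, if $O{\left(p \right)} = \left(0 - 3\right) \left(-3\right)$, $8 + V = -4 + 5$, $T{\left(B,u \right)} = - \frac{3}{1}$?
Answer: $2916$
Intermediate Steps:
$T{\left(B,u \right)} = -3$ ($T{\left(B,u \right)} = \left(-3\right) 1 = -3$)
$V = -7$ ($V = -8 + \left(-4 + 5\right) = -8 + 1 = -7$)
$k{\left(q \right)} = -3$ ($k{\left(q \right)} = 0 - 3 = -3$)
$O{\left(p \right)} = 9$ ($O{\left(p \right)} = \left(-3\right) \left(-3\right) = 9$)
$N = -54$ ($N = 2 \left(\left(-3\right) 9\right) = 2 \left(-27\right) = -54$)
$N^{2} = \left(-54\right)^{2} = 2916$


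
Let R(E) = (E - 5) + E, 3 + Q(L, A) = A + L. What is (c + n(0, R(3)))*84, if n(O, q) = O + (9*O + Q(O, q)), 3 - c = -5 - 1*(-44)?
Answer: -3192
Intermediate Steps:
Q(L, A) = -3 + A + L (Q(L, A) = -3 + (A + L) = -3 + A + L)
R(E) = -5 + 2*E (R(E) = (-5 + E) + E = -5 + 2*E)
c = -36 (c = 3 - (-5 - 1*(-44)) = 3 - (-5 + 44) = 3 - 1*39 = 3 - 39 = -36)
n(O, q) = -3 + q + 11*O (n(O, q) = O + (9*O + (-3 + q + O)) = O + (9*O + (-3 + O + q)) = O + (-3 + q + 10*O) = -3 + q + 11*O)
(c + n(0, R(3)))*84 = (-36 + (-3 + (-5 + 2*3) + 11*0))*84 = (-36 + (-3 + (-5 + 6) + 0))*84 = (-36 + (-3 + 1 + 0))*84 = (-36 - 2)*84 = -38*84 = -3192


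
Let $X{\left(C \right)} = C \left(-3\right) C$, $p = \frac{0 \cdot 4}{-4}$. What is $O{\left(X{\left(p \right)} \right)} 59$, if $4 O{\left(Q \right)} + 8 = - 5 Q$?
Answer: $-118$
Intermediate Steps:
$p = 0$ ($p = 0 \left(- \frac{1}{4}\right) = 0$)
$X{\left(C \right)} = - 3 C^{2}$ ($X{\left(C \right)} = - 3 C C = - 3 C^{2}$)
$O{\left(Q \right)} = -2 - \frac{5 Q}{4}$ ($O{\left(Q \right)} = -2 + \frac{\left(-5\right) Q}{4} = -2 - \frac{5 Q}{4}$)
$O{\left(X{\left(p \right)} \right)} 59 = \left(-2 - \frac{5 \left(- 3 \cdot 0^{2}\right)}{4}\right) 59 = \left(-2 - \frac{5 \left(\left(-3\right) 0\right)}{4}\right) 59 = \left(-2 - 0\right) 59 = \left(-2 + 0\right) 59 = \left(-2\right) 59 = -118$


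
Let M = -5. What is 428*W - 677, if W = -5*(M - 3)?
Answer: 16443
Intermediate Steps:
W = 40 (W = -5*(-5 - 3) = -5*(-8) = 40)
428*W - 677 = 428*40 - 677 = 17120 - 677 = 16443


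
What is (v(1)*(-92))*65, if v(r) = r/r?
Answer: -5980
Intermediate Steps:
v(r) = 1
(v(1)*(-92))*65 = (1*(-92))*65 = -92*65 = -5980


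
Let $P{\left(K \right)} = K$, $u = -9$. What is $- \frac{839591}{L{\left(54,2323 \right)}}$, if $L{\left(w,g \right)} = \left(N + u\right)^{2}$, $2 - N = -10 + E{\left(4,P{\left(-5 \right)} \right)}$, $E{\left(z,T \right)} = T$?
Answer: $- \frac{839591}{64} \approx -13119.0$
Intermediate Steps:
$N = 17$ ($N = 2 - \left(-10 - 5\right) = 2 - -15 = 2 + 15 = 17$)
$L{\left(w,g \right)} = 64$ ($L{\left(w,g \right)} = \left(17 - 9\right)^{2} = 8^{2} = 64$)
$- \frac{839591}{L{\left(54,2323 \right)}} = - \frac{839591}{64}$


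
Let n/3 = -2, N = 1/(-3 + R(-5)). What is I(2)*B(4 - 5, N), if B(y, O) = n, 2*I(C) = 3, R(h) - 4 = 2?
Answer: -9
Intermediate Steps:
R(h) = 6 (R(h) = 4 + 2 = 6)
I(C) = 3/2 (I(C) = (1/2)*3 = 3/2)
N = 1/3 (N = 1/(-3 + 6) = 1/3 ≈ 0.33333)
n = -6 (n = 3*(-2) = -6)
B(y, O) = -6
I(2)*B(4 - 5, N) = (3/2)*(-6) = -9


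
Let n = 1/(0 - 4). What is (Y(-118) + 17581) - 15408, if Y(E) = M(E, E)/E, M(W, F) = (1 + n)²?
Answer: 4102615/1888 ≈ 2173.0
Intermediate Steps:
n = -¼ (n = 1/(-4) = -¼ ≈ -0.25000)
M(W, F) = 9/16 (M(W, F) = (1 - ¼)² = (¾)² = 9/16)
Y(E) = 9/(16*E)
(Y(-118) + 17581) - 15408 = ((9/16)/(-118) + 17581) - 15408 = ((9/16)*(-1/118) + 17581) - 15408 = (-9/1888 + 17581) - 15408 = 33192919/1888 - 15408 = 4102615/1888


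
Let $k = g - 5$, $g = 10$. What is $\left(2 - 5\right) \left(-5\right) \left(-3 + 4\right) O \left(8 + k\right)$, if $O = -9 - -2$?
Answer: $-1365$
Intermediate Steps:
$O = -7$ ($O = -9 + 2 = -7$)
$k = 5$ ($k = 10 - 5 = 5$)
$\left(2 - 5\right) \left(-5\right) \left(-3 + 4\right) O \left(8 + k\right) = \left(2 - 5\right) \left(-5\right) \left(-3 + 4\right) \left(-7\right) \left(8 + 5\right) = \left(-3\right) \left(-5\right) 1 \left(-7\right) 13 = 15 \cdot 1 \left(-7\right) 13 = 15 \left(-7\right) 13 = \left(-105\right) 13 = -1365$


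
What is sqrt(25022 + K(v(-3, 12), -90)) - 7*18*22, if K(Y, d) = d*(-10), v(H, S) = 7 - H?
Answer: -2772 + sqrt(25922) ≈ -2611.0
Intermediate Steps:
K(Y, d) = -10*d
sqrt(25022 + K(v(-3, 12), -90)) - 7*18*22 = sqrt(25022 - 10*(-90)) - 7*18*22 = sqrt(25022 + 900) - 126*22 = sqrt(25922) - 2772 = -2772 + sqrt(25922)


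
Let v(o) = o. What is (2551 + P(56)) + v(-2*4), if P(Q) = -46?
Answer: 2497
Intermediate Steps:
(2551 + P(56)) + v(-2*4) = (2551 - 46) - 2*4 = 2505 - 8 = 2497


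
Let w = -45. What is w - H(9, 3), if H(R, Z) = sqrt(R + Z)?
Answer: -45 - 2*sqrt(3) ≈ -48.464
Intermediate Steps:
w - H(9, 3) = -45 - sqrt(9 + 3) = -45 - sqrt(12) = -45 - 2*sqrt(3)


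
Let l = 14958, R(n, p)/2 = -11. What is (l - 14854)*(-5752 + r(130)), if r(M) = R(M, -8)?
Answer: -600496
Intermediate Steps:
R(n, p) = -22 (R(n, p) = 2*(-11) = -22)
r(M) = -22
(l - 14854)*(-5752 + r(130)) = (14958 - 14854)*(-5752 - 22) = 104*(-5774) = -600496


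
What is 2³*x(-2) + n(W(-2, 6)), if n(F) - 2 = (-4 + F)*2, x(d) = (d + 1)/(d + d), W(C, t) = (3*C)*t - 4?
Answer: -84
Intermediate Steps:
W(C, t) = -4 + 3*C*t (W(C, t) = 3*C*t - 4 = -4 + 3*C*t)
x(d) = (1 + d)/(2*d) (x(d) = (1 + d)/((2*d)) = (1 + d)*(1/(2*d)) = (1 + d)/(2*d))
n(F) = -6 + 2*F (n(F) = 2 + (-4 + F)*2 = 2 + (-8 + 2*F) = -6 + 2*F)
2³*x(-2) + n(W(-2, 6)) = 2³*((½)*(1 - 2)/(-2)) + (-6 + 2*(-4 + 3*(-2)*6)) = 8*((½)*(-½)*(-1)) + (-6 + 2*(-4 - 36)) = 8*(¼) + (-6 + 2*(-40)) = 2 + (-6 - 80) = 2 - 86 = -84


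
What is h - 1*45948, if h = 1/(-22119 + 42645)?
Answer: -943128647/20526 ≈ -45948.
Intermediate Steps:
h = 1/20526 ≈ 4.8719e-5
h - 1*45948 = 1/20526 - 1*45948 = 1/20526 - 45948 = -943128647/20526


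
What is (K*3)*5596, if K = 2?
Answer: 33576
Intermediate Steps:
(K*3)*5596 = (2*3)*5596 = 6*5596 = 33576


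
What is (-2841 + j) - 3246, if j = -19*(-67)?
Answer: -4814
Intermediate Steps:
j = 1273
(-2841 + j) - 3246 = (-2841 + 1273) - 3246 = -1568 - 3246 = -4814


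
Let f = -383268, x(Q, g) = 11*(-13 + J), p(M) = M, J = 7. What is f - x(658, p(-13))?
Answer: -383202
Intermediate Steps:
x(Q, g) = -66 (x(Q, g) = 11*(-13 + 7) = 11*(-6) = -66)
f - x(658, p(-13)) = -383268 - 1*(-66) = -383268 + 66 = -383202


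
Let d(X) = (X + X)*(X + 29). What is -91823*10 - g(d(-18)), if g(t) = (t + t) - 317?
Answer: -917121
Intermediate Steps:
d(X) = 2*X*(29 + X) (d(X) = (2*X)*(29 + X) = 2*X*(29 + X))
g(t) = -317 + 2*t (g(t) = 2*t - 317 = -317 + 2*t)
-91823*10 - g(d(-18)) = -91823*10 - (-317 + 2*(2*(-18)*(29 - 18))) = -918230 - (-317 + 2*(2*(-18)*11)) = -918230 - (-317 + 2*(-396)) = -918230 - (-317 - 792) = -918230 - 1*(-1109) = -918230 + 1109 = -917121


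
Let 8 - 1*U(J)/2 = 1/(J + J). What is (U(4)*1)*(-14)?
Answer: -441/2 ≈ -220.50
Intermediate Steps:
U(J) = 16 - 1/J (U(J) = 16 - 2/(J + J) = 16 - 2*1/(2*J) = 16 - 1/J)
(U(4)*1)*(-14) = ((16 - 1/4)*1)*(-14) = ((16 - 1*¼)*1)*(-14) = ((16 - ¼)*1)*(-14) = ((63/4)*1)*(-14) = (63/4)*(-14) = -441/2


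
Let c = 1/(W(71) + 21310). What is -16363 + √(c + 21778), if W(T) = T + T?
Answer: -16363 + 3*√278388358499/10726 ≈ -16215.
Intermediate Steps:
W(T) = 2*T
c = 1/21452 (c = 1/(2*71 + 21310) = 1/(142 + 21310) = 1/21452 ≈ 4.6616e-5)
-16363 + √(c + 21778) = -16363 + √(1/21452 + 21778) = -16363 + √(467181657/21452) = -16363 + 3*√278388358499/10726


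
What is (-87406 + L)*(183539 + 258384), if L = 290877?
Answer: 89918514733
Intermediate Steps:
(-87406 + L)*(183539 + 258384) = (-87406 + 290877)*(183539 + 258384) = 203471*441923 = 89918514733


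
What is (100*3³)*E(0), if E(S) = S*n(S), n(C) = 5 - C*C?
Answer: 0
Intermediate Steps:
n(C) = 5 - C²
E(S) = S*(5 - S²)
(100*3³)*E(0) = (100*3³)*(0*(5 - 1*0²)) = (100*27)*(0*(5 - 1*0)) = 2700*(0*(5 + 0)) = 2700*(0*5) = 2700*0 = 0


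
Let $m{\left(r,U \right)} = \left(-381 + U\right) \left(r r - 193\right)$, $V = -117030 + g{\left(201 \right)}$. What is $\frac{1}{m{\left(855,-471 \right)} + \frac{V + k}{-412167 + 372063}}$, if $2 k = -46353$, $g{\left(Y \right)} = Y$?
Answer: $- \frac{26736}{16647674654567} \approx -1.606 \cdot 10^{-9}$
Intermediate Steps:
$V = -116829$ ($V = -117030 + 201 = -116829$)
$k = - \frac{46353}{2}$ ($k = \frac{1}{2} \left(-46353\right) = - \frac{46353}{2} \approx -23177.0$)
$m{\left(r,U \right)} = \left(-381 + U\right) \left(-193 + r^{2}\right)$ ($m{\left(r,U \right)} = \left(-381 + U\right) \left(r^{2} - 193\right) = \left(-381 + U\right) \left(-193 + r^{2}\right)$)
$\frac{1}{m{\left(855,-471 \right)} + \frac{V + k}{-412167 + 372063}} = \frac{1}{\left(73533 - 381 \cdot 855^{2} - -90903 - 471 \cdot 855^{2}\right) + \frac{-116829 - \frac{46353}{2}}{-412167 + 372063}} = \frac{1}{\left(73533 - 278520525 + 90903 - 344312775\right) - \frac{280011}{2 \left(-40104\right)}} = \frac{1}{\left(73533 - 278520525 + 90903 - 344312775\right) - - \frac{93337}{26736}} = \frac{1}{-622668864 + \frac{93337}{26736}} = \frac{1}{- \frac{16647674654567}{26736}} = - \frac{26736}{16647674654567}$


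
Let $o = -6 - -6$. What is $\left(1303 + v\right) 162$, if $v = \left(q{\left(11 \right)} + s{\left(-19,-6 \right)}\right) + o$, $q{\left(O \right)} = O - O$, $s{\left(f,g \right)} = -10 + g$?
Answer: $208494$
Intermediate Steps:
$q{\left(O \right)} = 0$
$o = 0$ ($o = -6 + 6 = 0$)
$v = -16$ ($v = \left(0 - 16\right) + 0 = -16 + 0 = -16$)
$\left(1303 + v\right) 162 = \left(1303 - 16\right) 162 = 1287 \cdot 162 = 208494$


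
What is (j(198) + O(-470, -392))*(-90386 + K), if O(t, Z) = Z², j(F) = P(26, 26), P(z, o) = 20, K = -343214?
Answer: -66637382400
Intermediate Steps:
j(F) = 20
(j(198) + O(-470, -392))*(-90386 + K) = (20 + (-392)²)*(-90386 - 343214) = (20 + 153664)*(-433600) = 153684*(-433600) = -66637382400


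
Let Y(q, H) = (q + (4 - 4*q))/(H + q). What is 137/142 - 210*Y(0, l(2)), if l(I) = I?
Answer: -59503/142 ≈ -419.04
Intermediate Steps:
Y(q, H) = (4 - 3*q)/(H + q)
137/142 - 210*Y(0, l(2)) = 137/142 - 210*(4 - 3*0)/(2 + 0) = 137*(1/142) - 210*(4 + 0)/2 = 137/142 - 105*4 = 137/142 - 210*2 = 137/142 - 420 = -59503/142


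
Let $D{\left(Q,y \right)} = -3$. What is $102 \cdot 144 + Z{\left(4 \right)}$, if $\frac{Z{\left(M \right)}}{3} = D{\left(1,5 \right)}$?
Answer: $14679$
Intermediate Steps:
$Z{\left(M \right)} = -9$ ($Z{\left(M \right)} = 3 \left(-3\right) = -9$)
$102 \cdot 144 + Z{\left(4 \right)} = 102 \cdot 144 - 9 = 14688 - 9 = 14679$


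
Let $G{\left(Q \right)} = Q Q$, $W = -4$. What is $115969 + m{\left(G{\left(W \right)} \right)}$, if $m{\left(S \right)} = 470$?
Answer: $116439$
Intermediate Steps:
$G{\left(Q \right)} = Q^{2}$
$115969 + m{\left(G{\left(W \right)} \right)} = 115969 + 470 = 116439$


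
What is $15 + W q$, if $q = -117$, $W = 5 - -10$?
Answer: $-1740$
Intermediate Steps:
$W = 15$ ($W = 5 + 10 = 15$)
$15 + W q = 15 + 15 \left(-117\right) = 15 - 1755 = -1740$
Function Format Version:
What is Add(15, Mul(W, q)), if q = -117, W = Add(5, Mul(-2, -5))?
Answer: -1740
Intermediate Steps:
W = 15 (W = Add(5, 10) = 15)
Add(15, Mul(W, q)) = Add(15, Mul(15, -117)) = Add(15, -1755) = -1740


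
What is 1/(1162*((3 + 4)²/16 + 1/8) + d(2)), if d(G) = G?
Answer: 8/29647 ≈ 0.00026984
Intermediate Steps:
1/(1162*((3 + 4)²/16 + 1/8) + d(2)) = 1/(1162*((3 + 4)²/16 + 1/8) + 2) = 1/(1162*(7²*(1/16) + 1*(⅛)) + 2) = 1/(1162*(49*(1/16) + ⅛) + 2) = 1/(1162*(49/16 + ⅛) + 2) = 1/(1162*(51/16) + 2) = 1/(29631/8 + 2) = 1/(29647/8) = 8/29647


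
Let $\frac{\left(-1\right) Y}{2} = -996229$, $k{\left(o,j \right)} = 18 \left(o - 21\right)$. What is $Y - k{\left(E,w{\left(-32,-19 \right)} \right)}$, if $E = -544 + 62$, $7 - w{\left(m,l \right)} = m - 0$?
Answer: $2001512$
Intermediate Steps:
$w{\left(m,l \right)} = 7 - m$ ($w{\left(m,l \right)} = 7 - \left(m - 0\right) = 7 - \left(m + 0\right) = 7 - m$)
$E = -482$
$k{\left(o,j \right)} = -378 + 18 o$ ($k{\left(o,j \right)} = 18 \left(-21 + o\right) = -378 + 18 o$)
$Y = 1992458$ ($Y = \left(-2\right) \left(-996229\right) = 1992458$)
$Y - k{\left(E,w{\left(-32,-19 \right)} \right)} = 1992458 - \left(-378 + 18 \left(-482\right)\right) = 1992458 - \left(-378 - 8676\right) = 1992458 - -9054 = 1992458 + 9054 = 2001512$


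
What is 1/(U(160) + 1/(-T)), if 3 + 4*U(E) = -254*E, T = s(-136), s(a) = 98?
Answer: -196/1991509 ≈ -9.8418e-5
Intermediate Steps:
T = 98
U(E) = -¾ - 127*E/2 (U(E) = -¾ + (-254*E)/4 = -¾ - 127*E/2)
1/(U(160) + 1/(-T)) = 1/((-¾ - 127/2*160) + 1/(-1*98)) = 1/((-¾ - 10160) + 1/(-98)) = 1/(-40643/4 - 1/98) = 1/(-1991509/196) = -196/1991509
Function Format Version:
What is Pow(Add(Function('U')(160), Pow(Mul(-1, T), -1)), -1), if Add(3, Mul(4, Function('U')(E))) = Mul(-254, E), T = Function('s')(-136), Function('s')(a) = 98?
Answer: Rational(-196, 1991509) ≈ -9.8418e-5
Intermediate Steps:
T = 98
Function('U')(E) = Add(Rational(-3, 4), Mul(Rational(-127, 2), E)) (Function('U')(E) = Add(Rational(-3, 4), Mul(Rational(1, 4), Mul(-254, E))) = Add(Rational(-3, 4), Mul(Rational(-127, 2), E)))
Pow(Add(Function('U')(160), Pow(Mul(-1, T), -1)), -1) = Pow(Add(Add(Rational(-3, 4), Mul(Rational(-127, 2), 160)), Pow(Mul(-1, 98), -1)), -1) = Pow(Add(Add(Rational(-3, 4), -10160), Pow(-98, -1)), -1) = Pow(Add(Rational(-40643, 4), Rational(-1, 98)), -1) = Pow(Rational(-1991509, 196), -1) = Rational(-196, 1991509)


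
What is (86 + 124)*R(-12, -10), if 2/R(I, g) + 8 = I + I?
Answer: -105/8 ≈ -13.125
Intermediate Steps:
R(I, g) = 2/(-8 + 2*I) (R(I, g) = 2/(-8 + (I + I)) = 2/(-8 + 2*I))
(86 + 124)*R(-12, -10) = (86 + 124)/(-4 - 12) = 210/(-16) = 210*(-1/16) = -105/8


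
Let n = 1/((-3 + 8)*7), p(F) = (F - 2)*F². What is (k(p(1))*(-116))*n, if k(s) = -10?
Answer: 232/7 ≈ 33.143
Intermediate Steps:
p(F) = F²*(-2 + F) (p(F) = (-2 + F)*F² = F²*(-2 + F))
n = 1/35 (n = 1/(5*7) = 1/35 ≈ 0.028571)
(k(p(1))*(-116))*n = -10*(-116)*(1/35) = 1160*(1/35) = 232/7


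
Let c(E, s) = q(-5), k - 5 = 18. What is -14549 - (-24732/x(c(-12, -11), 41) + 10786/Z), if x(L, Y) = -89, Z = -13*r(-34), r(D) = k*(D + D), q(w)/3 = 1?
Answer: -13415462415/904774 ≈ -14827.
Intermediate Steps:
k = 23 (k = 5 + 18 = 23)
q(w) = 3 (q(w) = 3*1 = 3)
c(E, s) = 3
r(D) = 46*D (r(D) = 23*(D + D) = 23*(2*D) = 46*D)
Z = 20332 (Z = -598*(-34) = -13*(-1564) = 20332)
-14549 - (-24732/x(c(-12, -11), 41) + 10786/Z) = -14549 - (-24732/(-89) + 10786/20332) = -14549 - (-24732*(-1/89) + 10786*(1/20332)) = -14549 - (24732/89 + 5393/10166) = -14549 - 1*251905489/904774 = -14549 - 251905489/904774 = -13415462415/904774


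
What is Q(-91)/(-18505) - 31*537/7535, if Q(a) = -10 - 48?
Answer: -61523141/27887035 ≈ -2.2062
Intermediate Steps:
Q(a) = -58
Q(-91)/(-18505) - 31*537/7535 = -58/(-18505) - 31*537/7535 = -58*(-1/18505) - 16647*1/7535 = 58/18505 - 16647/7535 = -61523141/27887035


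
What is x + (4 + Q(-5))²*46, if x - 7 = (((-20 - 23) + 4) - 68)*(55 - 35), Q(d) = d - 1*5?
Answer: -477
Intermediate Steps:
Q(d) = -5 + d (Q(d) = d - 5 = -5 + d)
x = -2133 (x = 7 + (((-20 - 23) + 4) - 68)*(55 - 35) = 7 + ((-43 + 4) - 68)*20 = 7 + (-39 - 68)*20 = 7 - 107*20 = 7 - 2140 = -2133)
x + (4 + Q(-5))²*46 = -2133 + (4 + (-5 - 5))²*46 = -2133 + (4 - 10)²*46 = -2133 + (-6)²*46 = -2133 + 36*46 = -2133 + 1656 = -477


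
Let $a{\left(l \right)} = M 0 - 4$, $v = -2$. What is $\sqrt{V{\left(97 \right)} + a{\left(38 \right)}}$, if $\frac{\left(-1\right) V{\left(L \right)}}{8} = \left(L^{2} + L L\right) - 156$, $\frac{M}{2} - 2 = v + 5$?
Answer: $10 i \sqrt{1493} \approx 386.39 i$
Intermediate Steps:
$M = 10$ ($M = 4 + 2 \left(-2 + 5\right) = 4 + 2 \cdot 3 = 4 + 6 = 10$)
$a{\left(l \right)} = -4$ ($a{\left(l \right)} = 10 \cdot 0 - 4 = 0 - 4 = -4$)
$V{\left(L \right)} = 1248 - 16 L^{2}$ ($V{\left(L \right)} = - 8 \left(\left(L^{2} + L L\right) - 156\right) = - 8 \left(\left(L^{2} + L^{2}\right) - 156\right) = - 8 \left(2 L^{2} - 156\right) = - 8 \left(-156 + 2 L^{2}\right) = 1248 - 16 L^{2}$)
$\sqrt{V{\left(97 \right)} + a{\left(38 \right)}} = \sqrt{\left(1248 - 16 \cdot 97^{2}\right) - 4} = \sqrt{\left(1248 - 150544\right) - 4} = \sqrt{-149296 - 4} = \sqrt{-149300} = 10 i \sqrt{1493}$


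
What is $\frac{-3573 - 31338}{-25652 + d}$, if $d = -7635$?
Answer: $\frac{34911}{33287} \approx 1.0488$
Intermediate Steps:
$\frac{-3573 - 31338}{-25652 + d} = \frac{-3573 - 31338}{-25652 - 7635} = - \frac{34911}{-33287} = \left(-34911\right) \left(- \frac{1}{33287}\right) = \frac{34911}{33287}$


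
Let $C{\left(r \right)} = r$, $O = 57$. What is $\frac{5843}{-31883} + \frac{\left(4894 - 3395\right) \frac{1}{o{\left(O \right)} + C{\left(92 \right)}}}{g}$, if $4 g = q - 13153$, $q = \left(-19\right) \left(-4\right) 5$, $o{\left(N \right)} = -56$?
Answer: $- \frac{719486368}{3665174031} \approx -0.1963$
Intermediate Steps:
$q = 380$ ($q = 76 \cdot 5 = 380$)
$g = - \frac{12773}{4}$ ($g = \frac{380 - 13153}{4} = \frac{1}{4} \left(-12773\right) = - \frac{12773}{4} \approx -3193.3$)
$\frac{5843}{-31883} + \frac{\left(4894 - 3395\right) \frac{1}{o{\left(O \right)} + C{\left(92 \right)}}}{g} = \frac{5843}{-31883} + \frac{\left(4894 - 3395\right) \frac{1}{-56 + 92}}{- \frac{12773}{4}} = 5843 \left(- \frac{1}{31883}\right) + \frac{1499}{36} \left(- \frac{4}{12773}\right) = - \frac{5843}{31883} + 1499 \cdot \frac{1}{36} \left(- \frac{4}{12773}\right) = - \frac{5843}{31883} + \frac{1499}{36} \left(- \frac{4}{12773}\right) = - \frac{5843}{31883} - \frac{1499}{114957} = - \frac{719486368}{3665174031}$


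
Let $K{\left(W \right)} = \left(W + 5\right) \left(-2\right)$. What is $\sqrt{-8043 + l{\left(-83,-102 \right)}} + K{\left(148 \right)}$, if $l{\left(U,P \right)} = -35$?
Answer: $-306 + i \sqrt{8078} \approx -306.0 + 89.878 i$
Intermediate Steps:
$K{\left(W \right)} = -10 - 2 W$ ($K{\left(W \right)} = \left(5 + W\right) \left(-2\right) = -10 - 2 W$)
$\sqrt{-8043 + l{\left(-83,-102 \right)}} + K{\left(148 \right)} = \sqrt{-8043 - 35} - 306 = \sqrt{-8078} - 306 = i \sqrt{8078} - 306 = -306 + i \sqrt{8078}$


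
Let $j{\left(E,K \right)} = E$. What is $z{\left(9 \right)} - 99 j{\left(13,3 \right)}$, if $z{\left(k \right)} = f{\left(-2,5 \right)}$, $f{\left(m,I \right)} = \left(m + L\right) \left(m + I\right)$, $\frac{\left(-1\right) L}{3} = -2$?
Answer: $-1275$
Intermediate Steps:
$L = 6$ ($L = \left(-3\right) \left(-2\right) = 6$)
$f{\left(m,I \right)} = \left(6 + m\right) \left(I + m\right)$ ($f{\left(m,I \right)} = \left(m + 6\right) \left(m + I\right) = \left(6 + m\right) \left(I + m\right)$)
$z{\left(k \right)} = 12$ ($z{\left(k \right)} = \left(-2\right)^{2} + 6 \cdot 5 + 6 \left(-2\right) + 5 \left(-2\right) = 4 + 30 - 12 - 10 = 12$)
$z{\left(9 \right)} - 99 j{\left(13,3 \right)} = 12 - 1287 = -1275$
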